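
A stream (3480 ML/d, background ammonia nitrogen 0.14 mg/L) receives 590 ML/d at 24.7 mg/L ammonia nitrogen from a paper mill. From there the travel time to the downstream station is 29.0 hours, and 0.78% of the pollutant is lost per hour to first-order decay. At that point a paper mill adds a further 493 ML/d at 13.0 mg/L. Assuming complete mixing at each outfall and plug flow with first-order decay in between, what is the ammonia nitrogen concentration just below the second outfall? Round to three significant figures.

4.03 mg/L

Mixed concentration C = ΣQC/ΣQ = (3480·0.1400 + 590.0·24.70) / 4070 = 15060/4070 = 3.700 mg/L; combined flow 4070 ML/d.
0.78%/h lost → k = −ln(1 − 0.0078) = 0.007831 h⁻¹.
Decay over the reach: 3.700·exp(−kt) = 3.700·0.7969 = 2.949 mg/L.
At the second outfall, C = (4070·2.949 + 493.0·13.00) / (4070 + 493.0) = 4.035 mg/L.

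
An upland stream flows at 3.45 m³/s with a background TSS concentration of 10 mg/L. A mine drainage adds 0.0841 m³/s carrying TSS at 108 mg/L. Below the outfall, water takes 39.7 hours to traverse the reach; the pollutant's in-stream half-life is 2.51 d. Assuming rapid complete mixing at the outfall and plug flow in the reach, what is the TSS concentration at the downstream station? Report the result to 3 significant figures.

7.81 mg/L

Mixed concentration C = ΣQC/ΣQ = (3.450·10.00 + 0.08410·108.0) / 3.534 = 43.58/3.534 = 12.33 mg/L.
Half-life 2.51 d → k = ln 2 / 2.51 = 0.2762 d⁻¹.
After decay, C = 12.33 × e^(−kt) = 12.33 × 0.6333 = 7.810 mg/L.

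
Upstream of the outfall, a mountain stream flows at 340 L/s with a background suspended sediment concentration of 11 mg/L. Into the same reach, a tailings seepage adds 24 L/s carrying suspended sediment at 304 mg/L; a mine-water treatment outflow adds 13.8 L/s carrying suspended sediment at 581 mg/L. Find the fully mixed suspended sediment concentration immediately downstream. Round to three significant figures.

50.4 mg/L

Flow-weighted average: C = (340.0·11.00 + 24.00·304.0 + 13.80·581.0) / 377.8 = 19050/377.8 = 50.43 mg/L.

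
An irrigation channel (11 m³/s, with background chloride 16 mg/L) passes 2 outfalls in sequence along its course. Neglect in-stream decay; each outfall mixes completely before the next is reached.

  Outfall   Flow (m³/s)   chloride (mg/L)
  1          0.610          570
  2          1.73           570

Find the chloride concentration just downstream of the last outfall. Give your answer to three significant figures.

Below outfall 1: Q → 11.61 m³/s, C = (11.00·16.00 + 0.6100·570.0)/11.61 = 45.11 mg/L.
Below outfall 2: Q → 13.34 m³/s, C = (11.61·45.11 + 1.730·570.0)/13.34 = 113.2 mg/L.

113 mg/L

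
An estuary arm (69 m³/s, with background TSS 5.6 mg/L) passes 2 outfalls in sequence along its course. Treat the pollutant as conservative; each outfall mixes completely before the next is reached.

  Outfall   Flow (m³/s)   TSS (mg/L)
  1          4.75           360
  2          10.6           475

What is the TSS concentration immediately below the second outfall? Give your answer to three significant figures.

Below outfall 1: Q → 73.75 m³/s, C = (69.00·5.600 + 4.750·360.0)/73.75 = 28.43 mg/L.
Below outfall 2: Q → 84.35 m³/s, C = (73.75·28.43 + 10.60·475.0)/84.35 = 84.55 mg/L.

84.5 mg/L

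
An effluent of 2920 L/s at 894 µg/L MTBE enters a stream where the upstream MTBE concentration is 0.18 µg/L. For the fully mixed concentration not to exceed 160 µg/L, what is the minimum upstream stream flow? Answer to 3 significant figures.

13400 L/s

Set C_mix = 160: (Q·0.1800 + 2920·894.0) / (Q + 2920) = 160
→ Q = 2920·(894.0 − 160)/(160 − 0.1800) = 13410 L/s.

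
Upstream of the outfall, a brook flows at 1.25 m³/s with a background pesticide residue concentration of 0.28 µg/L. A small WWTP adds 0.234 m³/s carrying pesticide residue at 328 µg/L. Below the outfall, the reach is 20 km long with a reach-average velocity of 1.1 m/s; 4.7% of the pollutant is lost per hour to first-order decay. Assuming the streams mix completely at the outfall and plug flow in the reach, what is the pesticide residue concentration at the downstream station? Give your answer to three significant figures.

After mixing, C = (1.250·0.2800 + 0.2340·328.0) / 1.484 = 77.10/1.484 = 51.96 µg/L.
Travel time t = 20·1000 / 1.1 = 18180 s = 5.051 h.
4.7%/h lost → k = −ln(1 − 0.047) = 0.04814 h⁻¹.
Decay over the reach: 51.96·exp(−kt) = 51.96·0.7842 = 40.74 µg/L.

40.7 µg/L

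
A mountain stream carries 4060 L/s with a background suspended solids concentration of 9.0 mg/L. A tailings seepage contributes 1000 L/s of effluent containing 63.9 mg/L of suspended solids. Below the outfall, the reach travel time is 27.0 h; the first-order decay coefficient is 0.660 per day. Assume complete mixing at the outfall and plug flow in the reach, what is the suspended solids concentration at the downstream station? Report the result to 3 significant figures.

Flow-weighted average: C = (4060·9.000 + 1000·63.90) / 5060 = 100400/5060 = 19.85 mg/L.
Applying C = C₀e^(−kt): 19.85 × 0.4759 = 9.447 mg/L.

9.45 mg/L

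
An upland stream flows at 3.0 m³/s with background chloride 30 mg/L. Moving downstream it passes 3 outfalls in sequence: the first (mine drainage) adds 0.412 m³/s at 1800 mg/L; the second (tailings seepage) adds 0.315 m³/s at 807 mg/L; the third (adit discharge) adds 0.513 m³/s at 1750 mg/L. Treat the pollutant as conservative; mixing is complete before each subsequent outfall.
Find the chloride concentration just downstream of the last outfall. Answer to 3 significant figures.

After outfall 1: Q = 3.000 + 0.4120 = 3.412 m³/s; C = (3.000·30.00 + 0.4120·1800)/3.412 = 243.7 mg/L.
After outfall 2: Q = 3.412 + 0.3150 = 3.727 m³/s; C = (3.412·243.7 + 0.3150·807.0)/3.727 = 291.3 mg/L.
After outfall 3: Q = 3.727 + 0.5130 = 4.240 m³/s; C = (3.727·291.3 + 0.5130·1750)/4.240 = 467.8 mg/L.

468 mg/L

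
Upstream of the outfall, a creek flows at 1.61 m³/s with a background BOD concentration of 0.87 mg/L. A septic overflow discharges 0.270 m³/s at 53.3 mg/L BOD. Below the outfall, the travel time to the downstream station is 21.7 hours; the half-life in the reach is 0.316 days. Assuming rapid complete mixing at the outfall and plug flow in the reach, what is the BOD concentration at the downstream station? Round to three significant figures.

1.16 mg/L

Mixed concentration C = ΣQC/ΣQ = (1.610·0.8700 + 0.2700·53.30) / 1.880 = 15.79/1.880 = 8.400 mg/L.
Half-life 0.316 d → k = ln 2 / 0.316 = 2.194 d⁻¹.
Decay over the reach: 8.400·exp(−kt) = 8.400·0.1376 = 1.156 mg/L.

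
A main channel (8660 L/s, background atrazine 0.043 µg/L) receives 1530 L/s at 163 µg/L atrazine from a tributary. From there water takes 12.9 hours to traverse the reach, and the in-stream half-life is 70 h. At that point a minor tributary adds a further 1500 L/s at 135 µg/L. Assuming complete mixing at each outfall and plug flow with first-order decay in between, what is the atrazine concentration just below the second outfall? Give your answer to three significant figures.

36.1 µg/L

Flow-weighted average: C = (8660·0.04300 + 1530·163.0) / 10190 = 249800/10190 = 24.51 µg/L; combined flow 10190 L/s.
Half-life 70 h → k = ln 2 / 70 = 0.009902 h⁻¹ = 0.2377 d⁻¹.
After decay, C = 24.51 × e^(−kt) = 24.51 × 0.8801 = 21.57 µg/L.
At the second outfall, C = (10190·21.57 + 1500·135.0) / (10190 + 1500) = 36.13 µg/L.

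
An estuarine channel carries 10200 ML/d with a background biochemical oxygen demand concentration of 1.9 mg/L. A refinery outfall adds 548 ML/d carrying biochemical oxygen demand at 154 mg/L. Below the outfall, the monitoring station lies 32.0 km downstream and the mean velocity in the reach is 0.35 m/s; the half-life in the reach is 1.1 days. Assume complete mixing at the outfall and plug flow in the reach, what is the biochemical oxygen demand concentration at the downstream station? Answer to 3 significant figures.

After mixing, C = (10200·1.900 + 548.0·154.0) / 10750 = 103800/10750 = 9.655 mg/L.
Travel time t = 32.0·1000 / 0.35 = 91430 s = 25.40 h.
Half-life 1.1 d → k = ln 2 / 1.1 = 0.6301 d⁻¹.
After decay, C = 9.655 × e^(−kt) = 9.655 × 0.5133 = 4.956 mg/L.

4.96 mg/L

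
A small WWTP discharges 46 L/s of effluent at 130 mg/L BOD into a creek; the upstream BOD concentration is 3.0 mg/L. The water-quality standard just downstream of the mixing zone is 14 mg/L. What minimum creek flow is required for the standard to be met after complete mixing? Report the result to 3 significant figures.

Set C_mix = 14: (Q·3.000 + 46.00·130.0) / (Q + 46.00) = 14
→ Q = 46.00·(130.0 − 14)/(14 − 3.000) = 485.1 L/s.

485 L/s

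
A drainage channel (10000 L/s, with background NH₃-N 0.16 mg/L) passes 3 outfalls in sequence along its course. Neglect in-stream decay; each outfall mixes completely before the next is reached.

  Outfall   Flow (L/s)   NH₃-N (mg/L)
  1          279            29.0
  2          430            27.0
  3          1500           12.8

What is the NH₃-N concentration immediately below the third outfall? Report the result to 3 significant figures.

After outfall 1: Q = 10000 + 279.0 = 10280 L/s; C = (10000·0.1600 + 279.0·29.00)/10280 = 0.9428 mg/L.
After outfall 2: Q = 10280 + 430.0 = 10710 L/s; C = (10280·0.9428 + 430.0·27.00)/10710 = 1.989 mg/L.
After outfall 3: Q = 10710 + 1500 = 12210 L/s; C = (10710·1.989 + 1500·12.80)/12210 = 3.317 mg/L.

3.32 mg/L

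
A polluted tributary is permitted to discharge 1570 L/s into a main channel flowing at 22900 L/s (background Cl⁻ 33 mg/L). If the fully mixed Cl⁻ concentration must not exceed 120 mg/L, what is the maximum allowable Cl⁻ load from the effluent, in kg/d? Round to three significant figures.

Mass balance at the limit: 22900·33.00 + 1570·Cₑ = 24470·120 → Cₑ = 1389 mg/L.
1570 L/s = 1.570 m³/s. Load = 1.570 m³/s × 1389 g/m³ × 86 400 s/d = 188400 kg/d.

188000 kg/d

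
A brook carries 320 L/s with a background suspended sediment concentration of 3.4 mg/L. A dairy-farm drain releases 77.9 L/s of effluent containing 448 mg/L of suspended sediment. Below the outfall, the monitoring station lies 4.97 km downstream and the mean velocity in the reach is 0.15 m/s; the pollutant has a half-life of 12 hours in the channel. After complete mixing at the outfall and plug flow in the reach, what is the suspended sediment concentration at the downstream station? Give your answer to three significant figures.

53.1 mg/L

After mixing, C = (320.0·3.400 + 77.90·448.0) / 397.9 = 35990/397.9 = 90.44 mg/L.
Travel time t = 4.97·1000 / 0.15 = 33130 s = 9.204 h.
Half-life 12 h → k = ln 2 / 12 = 0.05776 h⁻¹ = 1.386 d⁻¹.
After decay, C = 90.44 × e^(−kt) = 90.44 × 0.5876 = 53.15 mg/L.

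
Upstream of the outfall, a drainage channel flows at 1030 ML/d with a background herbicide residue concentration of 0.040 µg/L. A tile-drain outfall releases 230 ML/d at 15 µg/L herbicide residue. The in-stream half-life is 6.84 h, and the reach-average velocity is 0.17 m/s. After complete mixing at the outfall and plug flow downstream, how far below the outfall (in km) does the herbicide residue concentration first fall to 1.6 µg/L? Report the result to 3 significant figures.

3.32 km

Mass balance: C = (1030·0.04000 + 230.0·15.00) / 1260 = 3491/1260 = 2.771 µg/L.
Half-life 6.84 h → k = ln 2 / 6.84 = 0.1013 h⁻¹ = 2.432 d⁻¹.
Set 2.771·exp(−k·t) = 1.6 → t = ln(2.771/1.6)/k = 19510 s = 5.419 h.
Distance = v·t = 0.17·19510 = 3316 m = 3.316 km.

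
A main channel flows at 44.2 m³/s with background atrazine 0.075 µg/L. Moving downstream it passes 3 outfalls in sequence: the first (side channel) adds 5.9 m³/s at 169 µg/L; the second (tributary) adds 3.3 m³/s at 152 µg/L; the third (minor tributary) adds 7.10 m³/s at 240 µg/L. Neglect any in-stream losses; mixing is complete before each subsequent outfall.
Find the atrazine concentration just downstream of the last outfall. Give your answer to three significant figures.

53.0 µg/L

After outfall 1: Q = 44.20 + 5.900 = 50.10 m³/s; C = (44.20·0.07500 + 5.900·169.0)/50.10 = 19.97 µg/L.
After outfall 2: Q = 50.10 + 3.300 = 53.40 m³/s; C = (50.10·19.97 + 3.300·152.0)/53.40 = 28.13 µg/L.
After outfall 3: Q = 53.40 + 7.100 = 60.50 m³/s; C = (53.40·28.13 + 7.100·240.0)/60.50 = 52.99 µg/L.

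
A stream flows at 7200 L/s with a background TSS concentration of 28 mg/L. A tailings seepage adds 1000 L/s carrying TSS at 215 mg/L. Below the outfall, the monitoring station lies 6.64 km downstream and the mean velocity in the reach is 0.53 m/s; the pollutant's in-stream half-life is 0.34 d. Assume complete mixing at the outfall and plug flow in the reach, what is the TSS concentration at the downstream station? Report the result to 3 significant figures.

Mass balance: C = (7200·28.00 + 1000·215.0) / 8200 = 416600/8200 = 50.80 mg/L.
Travel time t = 6.64·1000 / 0.53 = 12530 s = 3.480 h.
Half-life 0.34 d → k = ln 2 / 0.34 = 2.039 d⁻¹.
Decay over the reach: 50.80·exp(−kt) = 50.80·0.7441 = 37.80 mg/L.

37.8 mg/L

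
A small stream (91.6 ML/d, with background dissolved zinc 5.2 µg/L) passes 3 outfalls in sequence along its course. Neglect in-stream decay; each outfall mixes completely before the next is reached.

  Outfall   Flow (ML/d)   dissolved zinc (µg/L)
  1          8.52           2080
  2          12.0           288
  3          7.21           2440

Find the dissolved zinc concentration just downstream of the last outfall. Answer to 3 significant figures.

Below outfall 1: Q → 100.1 ML/d, C = (91.60·5.200 + 8.520·2080)/100.1 = 181.8 µg/L.
Below outfall 2: Q → 112.1 ML/d, C = (100.1·181.8 + 12.00·288.0)/112.1 = 193.1 µg/L.
Below outfall 3: Q → 119.3 ML/d, C = (112.1·193.1 + 7.210·2440)/119.3 = 328.9 µg/L.

329 µg/L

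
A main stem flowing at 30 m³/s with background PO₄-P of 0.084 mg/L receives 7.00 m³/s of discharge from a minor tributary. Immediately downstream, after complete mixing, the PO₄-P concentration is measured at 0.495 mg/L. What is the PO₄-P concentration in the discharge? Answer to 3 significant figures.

2.26 mg/L

Mass balance: 30.00·0.08400 + 7.000·Cₑ = 37.00·0.4950
→ Cₑ = (37.00·0.4950 − 30.00·0.08400) / 7.000 = 2.256 mg/L.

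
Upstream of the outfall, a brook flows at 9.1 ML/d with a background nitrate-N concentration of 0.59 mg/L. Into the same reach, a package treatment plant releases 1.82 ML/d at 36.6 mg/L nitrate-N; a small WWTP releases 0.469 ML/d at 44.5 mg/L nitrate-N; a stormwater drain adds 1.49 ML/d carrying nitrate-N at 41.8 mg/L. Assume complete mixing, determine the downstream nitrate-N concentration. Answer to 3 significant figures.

12.0 mg/L

Mixed concentration C = ΣQC/ΣQ = (9.100·0.5900 + 1.820·36.60 + 0.4690·44.50 + 1.490·41.80) / 12.88 = 155.1/12.88 = 12.05 mg/L.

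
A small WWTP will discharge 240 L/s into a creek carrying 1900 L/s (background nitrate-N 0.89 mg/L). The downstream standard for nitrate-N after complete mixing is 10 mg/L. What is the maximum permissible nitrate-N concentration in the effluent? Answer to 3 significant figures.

82.1 mg/L

At the limit, (Qr·Cr + Qe·Cₑ)/(Qr + Qe) = 10:
Cₑ = (2140·10 − 1900·0.8900) / 240.0 = 82.12 mg/L.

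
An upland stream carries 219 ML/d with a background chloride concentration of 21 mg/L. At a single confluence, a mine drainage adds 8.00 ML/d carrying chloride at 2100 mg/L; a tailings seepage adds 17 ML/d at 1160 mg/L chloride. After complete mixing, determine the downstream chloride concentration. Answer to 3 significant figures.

169 mg/L

Conservation of mass: C = (219.0·21.00 + 8.000·2100 + 17.00·1160) / 244.0 = 41120/244.0 = 168.5 mg/L.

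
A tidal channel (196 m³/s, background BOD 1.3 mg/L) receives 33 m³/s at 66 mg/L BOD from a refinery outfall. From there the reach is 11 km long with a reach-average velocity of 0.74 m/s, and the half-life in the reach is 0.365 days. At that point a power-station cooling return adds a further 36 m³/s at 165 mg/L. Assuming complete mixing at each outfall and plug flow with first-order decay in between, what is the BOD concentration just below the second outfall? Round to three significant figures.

29.0 mg/L

Mass balance: C = (196.0·1.300 + 33.00·66.00) / 229.0 = 2433/229.0 = 10.62 mg/L; combined flow 229.0 m³/s.
Travel time t = 11·1000 / 0.74 = 14860 s = 4.129 h.
Half-life 0.365 d → k = ln 2 / 0.365 = 1.899 d⁻¹.
Decay over the reach: 10.62·exp(−kt) = 10.62·0.7213 = 7.663 mg/L.
Second outfall: C = (229.0·7.663 + 36.00·165.0)/265.0 = 29.04 mg/L.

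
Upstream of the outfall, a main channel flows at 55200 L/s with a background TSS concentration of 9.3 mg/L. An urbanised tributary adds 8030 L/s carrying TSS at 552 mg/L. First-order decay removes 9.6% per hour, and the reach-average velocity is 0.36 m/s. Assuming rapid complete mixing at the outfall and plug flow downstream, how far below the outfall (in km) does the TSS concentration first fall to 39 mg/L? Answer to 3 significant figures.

8.94 km

Mixed concentration C = ΣQC/ΣQ = (55200·9.300 + 8030·552.0) / 63230 = 4946000/63230 = 78.22 mg/L.
9.6%/h lost → k = −ln(1 − 0.096) = 0.1009 h⁻¹.
Set 78.22·exp(−k·t) = 39 → t = ln(78.22/39)/k = 24830 s = 6.896 h.
Distance = v·t = 0.36·24830 = 8937 m = 8.937 km.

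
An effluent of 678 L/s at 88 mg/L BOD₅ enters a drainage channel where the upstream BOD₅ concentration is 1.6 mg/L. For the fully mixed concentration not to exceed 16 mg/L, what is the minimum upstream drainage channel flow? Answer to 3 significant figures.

Set C_mix = 16: (Q·1.600 + 678.0·88.00) / (Q + 678.0) = 16
→ Q = 678.0·(88.00 − 16)/(16 − 1.600) = 3390 L/s.

3390 L/s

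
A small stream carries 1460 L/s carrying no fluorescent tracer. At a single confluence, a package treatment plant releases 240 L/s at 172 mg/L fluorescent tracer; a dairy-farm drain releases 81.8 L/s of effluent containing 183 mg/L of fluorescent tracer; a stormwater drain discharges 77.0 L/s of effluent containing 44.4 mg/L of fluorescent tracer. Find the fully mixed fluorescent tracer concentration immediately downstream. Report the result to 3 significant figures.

32.1 mg/L

Mixed concentration C = ΣQC/ΣQ = (1460·0 + 240.0·172.0 + 81.80·183.0 + 77.00·44.40) / 1859 = 59670/1859 = 32.10 mg/L.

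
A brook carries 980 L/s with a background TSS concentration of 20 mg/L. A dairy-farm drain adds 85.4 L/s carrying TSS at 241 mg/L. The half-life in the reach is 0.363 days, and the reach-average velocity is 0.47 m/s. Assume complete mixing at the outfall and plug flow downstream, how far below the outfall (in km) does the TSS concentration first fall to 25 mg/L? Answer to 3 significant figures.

8.74 km

After mixing, C = (980.0·20.00 + 85.40·241.0) / 1065 = 40180/1065 = 37.71 mg/L.
Half-life 0.363 d → k = ln 2 / 0.363 = 1.909 d⁻¹.
Set 37.71·exp(−k·t) = 25 → t = ln(37.71/25)/k = 18600 s = 5.168 h.
Distance = v·t = 0.47·18600 = 8744 m = 8.744 km.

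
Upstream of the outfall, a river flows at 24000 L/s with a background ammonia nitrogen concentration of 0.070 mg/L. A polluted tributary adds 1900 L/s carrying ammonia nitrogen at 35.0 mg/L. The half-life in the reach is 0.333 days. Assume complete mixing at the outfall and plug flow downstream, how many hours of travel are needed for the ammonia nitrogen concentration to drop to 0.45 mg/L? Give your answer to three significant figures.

Mass balance: C = (24000·0.07000 + 1900·35.00) / 25900 = 68180/25900 = 2.632 mg/L.
Half-life 0.333 d → k = ln 2 / 0.333 = 2.082 d⁻¹.
2.632·exp(−k·t) = 0.45 → t = ln(2.632/0.45)/k = 73320 s = 20.37 h.

20.4 h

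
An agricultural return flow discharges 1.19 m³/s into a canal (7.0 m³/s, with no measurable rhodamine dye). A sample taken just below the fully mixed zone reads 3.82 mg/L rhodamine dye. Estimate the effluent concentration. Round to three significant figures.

26.3 mg/L

Mass balance: 7.000·0 + 1.190·Cₑ = 8.190·3.820
→ Cₑ = (8.190·3.820 − 7.000·0) / 1.190 = 26.29 mg/L.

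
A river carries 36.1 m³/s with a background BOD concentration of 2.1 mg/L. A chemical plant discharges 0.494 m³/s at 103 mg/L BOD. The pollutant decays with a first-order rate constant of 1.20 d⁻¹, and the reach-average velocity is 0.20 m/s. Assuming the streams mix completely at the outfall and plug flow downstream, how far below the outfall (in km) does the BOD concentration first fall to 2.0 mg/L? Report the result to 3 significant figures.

Flow-weighted average: C = (36.10·2.100 + 0.4940·103.0) / 36.59 = 126.7/36.59 = 3.462 mg/L.
Set 3.462·exp(−k·t) = 2.0 → t = ln(3.462/2.0)/k = 39510 s = 10.97 h.
Distance = v·t = 0.20·39510 = 7902 m = 7.902 km.

7.90 km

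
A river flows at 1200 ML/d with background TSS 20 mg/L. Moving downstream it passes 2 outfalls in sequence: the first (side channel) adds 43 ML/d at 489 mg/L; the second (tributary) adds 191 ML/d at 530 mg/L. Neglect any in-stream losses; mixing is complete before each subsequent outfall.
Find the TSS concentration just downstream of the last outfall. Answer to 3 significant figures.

102 mg/L

After outfall 1: Q = 1200 + 43.00 = 1243 ML/d; C = (1200·20.00 + 43.00·489.0)/1243 = 36.22 mg/L.
After outfall 2: Q = 1243 + 191.0 = 1434 ML/d; C = (1243·36.22 + 191.0·530.0)/1434 = 102.0 mg/L.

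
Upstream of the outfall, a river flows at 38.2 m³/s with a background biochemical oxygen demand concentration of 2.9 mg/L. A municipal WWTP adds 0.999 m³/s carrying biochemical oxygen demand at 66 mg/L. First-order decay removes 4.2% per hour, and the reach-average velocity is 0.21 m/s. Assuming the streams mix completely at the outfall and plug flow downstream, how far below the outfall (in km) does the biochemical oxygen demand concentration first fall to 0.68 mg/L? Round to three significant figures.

Mixed concentration C = ΣQC/ΣQ = (38.20·2.900 + 0.9990·66.00) / 39.20 = 176.7/39.20 = 4.508 mg/L.
4.2%/h lost → k = −ln(1 − 0.042) = 0.04291 h⁻¹.
Set 4.508·exp(−k·t) = 0.68 → t = ln(4.508/0.68)/k = 158700 s = 44.08 h.
Distance = v·t = 0.21·158700 = 33330 m = 33.33 km.

33.3 km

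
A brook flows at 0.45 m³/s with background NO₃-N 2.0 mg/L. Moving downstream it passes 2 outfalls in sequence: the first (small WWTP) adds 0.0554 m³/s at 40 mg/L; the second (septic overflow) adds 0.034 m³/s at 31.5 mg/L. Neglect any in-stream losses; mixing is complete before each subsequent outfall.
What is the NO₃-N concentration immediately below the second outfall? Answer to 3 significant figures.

After outfall 1: Q = 0.4500 + 0.05540 = 0.5054 m³/s; C = (0.4500·2.000 + 0.05540·40.00)/0.5054 = 6.165 mg/L.
After outfall 2: Q = 0.5054 + 0.03400 = 0.5394 m³/s; C = (0.5054·6.165 + 0.03400·31.50)/0.5394 = 7.762 mg/L.

7.76 mg/L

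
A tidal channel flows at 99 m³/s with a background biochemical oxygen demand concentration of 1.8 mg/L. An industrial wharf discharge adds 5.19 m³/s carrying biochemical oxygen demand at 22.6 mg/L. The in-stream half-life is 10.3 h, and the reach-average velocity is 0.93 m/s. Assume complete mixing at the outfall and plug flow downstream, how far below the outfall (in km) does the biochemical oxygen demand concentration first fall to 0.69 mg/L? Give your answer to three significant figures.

70.3 km

Mixed concentration C = ΣQC/ΣQ = (99.00·1.800 + 5.190·22.60) / 104.2 = 295.5/104.2 = 2.836 mg/L.
Half-life 10.3 h → k = ln 2 / 10.3 = 0.06730 h⁻¹ = 1.615 d⁻¹.
Set 2.836·exp(−k·t) = 0.69 → t = ln(2.836/0.69)/k = 75620 s = 21.00 h.
Distance = v·t = 0.93·75620 = 70320 m = 70.32 km.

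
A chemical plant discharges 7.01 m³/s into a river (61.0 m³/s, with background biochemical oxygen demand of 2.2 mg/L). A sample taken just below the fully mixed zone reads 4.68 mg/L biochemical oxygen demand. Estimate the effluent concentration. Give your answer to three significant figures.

Mass balance: 61.00·2.200 + 7.010·Cₑ = 68.01·4.680
→ Cₑ = (68.01·4.680 − 61.00·2.200) / 7.010 = 26.26 mg/L.

26.3 mg/L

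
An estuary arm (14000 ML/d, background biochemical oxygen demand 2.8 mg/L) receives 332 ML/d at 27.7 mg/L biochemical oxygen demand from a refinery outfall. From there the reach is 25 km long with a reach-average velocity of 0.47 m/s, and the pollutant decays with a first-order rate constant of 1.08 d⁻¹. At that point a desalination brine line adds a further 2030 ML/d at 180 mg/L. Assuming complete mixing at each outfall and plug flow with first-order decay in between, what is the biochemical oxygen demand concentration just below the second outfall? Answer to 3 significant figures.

23.9 mg/L

Mixed concentration C = ΣQC/ΣQ = (14000·2.800 + 332.0·27.70) / 14330 = 48400/14330 = 3.377 mg/L; combined flow 14330 ML/d.
Travel time t = 25·1000 / 0.47 = 53190 s = 14.78 h.
Applying C = C₀e^(−kt): 3.377 × 0.5143 = 1.737 mg/L.
At the second outfall, C = (14330·1.737 + 2030·180.0) / (14330 + 2030) = 23.85 mg/L.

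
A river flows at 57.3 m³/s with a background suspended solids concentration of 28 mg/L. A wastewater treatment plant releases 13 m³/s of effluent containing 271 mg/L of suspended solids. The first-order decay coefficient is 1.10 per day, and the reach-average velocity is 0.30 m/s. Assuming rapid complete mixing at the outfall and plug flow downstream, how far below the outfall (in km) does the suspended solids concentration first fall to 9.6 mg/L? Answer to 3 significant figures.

47.8 km

Conservation of mass: C = (57.30·28.00 + 13.00·271.0) / 70.30 = 5127/70.30 = 72.94 mg/L.
Set 72.94·exp(−k·t) = 9.6 → t = ln(72.94/9.6)/k = 159300 s = 44.24 h.
Distance = v·t = 0.30·159300 = 47780 m = 47.78 km.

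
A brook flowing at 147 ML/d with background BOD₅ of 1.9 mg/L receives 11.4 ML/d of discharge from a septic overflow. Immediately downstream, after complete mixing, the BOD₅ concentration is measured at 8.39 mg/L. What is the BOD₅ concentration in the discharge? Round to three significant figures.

92.1 mg/L

Mass balance: 147.0·1.900 + 11.40·Cₑ = 158.4·8.390
→ Cₑ = (158.4·8.390 − 147.0·1.900) / 11.40 = 92.08 mg/L.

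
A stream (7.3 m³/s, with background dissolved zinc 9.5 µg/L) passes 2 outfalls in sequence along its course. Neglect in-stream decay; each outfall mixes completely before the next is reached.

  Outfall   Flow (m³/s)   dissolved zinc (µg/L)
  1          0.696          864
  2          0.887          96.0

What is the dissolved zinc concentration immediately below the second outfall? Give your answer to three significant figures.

85.1 µg/L

Below outfall 1: Q → 7.996 m³/s, C = (7.300·9.500 + 0.6960·864.0)/7.996 = 83.88 µg/L.
Below outfall 2: Q → 8.883 m³/s, C = (7.996·83.88 + 0.8870·96.00)/8.883 = 85.09 µg/L.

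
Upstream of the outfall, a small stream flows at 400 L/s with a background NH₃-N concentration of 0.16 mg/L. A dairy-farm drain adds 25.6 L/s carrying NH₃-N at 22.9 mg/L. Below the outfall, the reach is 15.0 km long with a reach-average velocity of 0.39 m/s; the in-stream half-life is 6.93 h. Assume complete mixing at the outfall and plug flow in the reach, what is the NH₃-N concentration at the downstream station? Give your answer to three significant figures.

Mass balance: C = (400.0·0.1600 + 25.60·22.90) / 425.6 = 650.2/425.6 = 1.528 mg/L.
Travel time t = 15.0·1000 / 0.39 = 38460 s = 10.68 h.
Half-life 6.93 h → k = ln 2 / 6.93 = 0.1000 h⁻¹ = 2.401 d⁻¹.
Applying C = C₀e^(−kt): 1.528 × 0.3435 = 0.5248 mg/L.

0.525 mg/L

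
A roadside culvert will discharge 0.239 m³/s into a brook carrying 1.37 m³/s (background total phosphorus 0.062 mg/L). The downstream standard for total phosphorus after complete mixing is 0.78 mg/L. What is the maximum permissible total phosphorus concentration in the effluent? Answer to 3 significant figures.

At the limit, (Qr·Cr + Qe·Cₑ)/(Qr + Qe) = 0.78:
Cₑ = (1.609·0.78 − 1.370·0.06200) / 0.2390 = 4.896 mg/L.

4.90 mg/L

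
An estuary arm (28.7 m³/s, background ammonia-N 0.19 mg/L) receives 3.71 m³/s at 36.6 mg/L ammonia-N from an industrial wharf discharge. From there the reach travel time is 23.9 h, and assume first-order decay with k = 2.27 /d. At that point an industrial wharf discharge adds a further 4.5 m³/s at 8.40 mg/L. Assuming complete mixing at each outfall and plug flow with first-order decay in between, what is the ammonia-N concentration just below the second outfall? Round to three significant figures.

Conservation of mass: C = (28.70·0.1900 + 3.710·36.60) / 32.41 = 141.2/32.41 = 4.358 mg/L; combined flow 32.41 m³/s.
After decay, C = 4.358 × e^(−kt) = 4.358 × 0.1043 = 0.4545 mg/L.
At the second outfall, C = (32.41·0.4545 + 4.500·8.400) / (32.41 + 4.500) = 1.423 mg/L.

1.42 mg/L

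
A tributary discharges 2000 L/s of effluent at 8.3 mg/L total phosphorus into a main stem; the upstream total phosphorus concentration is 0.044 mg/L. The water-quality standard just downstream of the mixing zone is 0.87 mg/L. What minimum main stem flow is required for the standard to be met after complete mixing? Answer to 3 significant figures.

18000 L/s

Set C_mix = 0.87: (Q·0.04400 + 2000·8.300) / (Q + 2000) = 0.87
→ Q = 2000·(8.300 − 0.87)/(0.87 − 0.04400) = 17990 L/s.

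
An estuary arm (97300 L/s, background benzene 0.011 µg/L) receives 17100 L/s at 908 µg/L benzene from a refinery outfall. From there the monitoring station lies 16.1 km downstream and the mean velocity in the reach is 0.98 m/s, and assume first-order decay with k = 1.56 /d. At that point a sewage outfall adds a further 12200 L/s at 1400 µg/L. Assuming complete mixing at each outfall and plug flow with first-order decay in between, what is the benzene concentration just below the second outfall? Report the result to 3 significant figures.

After mixing, C = (97300·0.01100 + 17100·908.0) / 114400 = 15530000/114400 = 135.7 µg/L; combined flow 114400 L/s.
Travel time t = 16.1·1000 / 0.98 = 16430 s = 4.563 h.
First-order decay: C = 135.7·exp(−k·t) = 135.7·0.7433 = 100.9 µg/L.
Second outfall: C = (114400·100.9 + 12200·1400)/126600 = 226.1 µg/L.

226 µg/L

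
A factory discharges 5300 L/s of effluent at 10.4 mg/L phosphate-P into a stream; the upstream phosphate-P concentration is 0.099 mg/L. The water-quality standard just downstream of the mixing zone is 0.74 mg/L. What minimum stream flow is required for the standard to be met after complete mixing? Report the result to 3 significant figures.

79900 L/s

Set C_mix = 0.74: (Q·0.09900 + 5300·10.40) / (Q + 5300) = 0.74
→ Q = 5300·(10.40 − 0.74)/(0.74 − 0.09900) = 79870 L/s.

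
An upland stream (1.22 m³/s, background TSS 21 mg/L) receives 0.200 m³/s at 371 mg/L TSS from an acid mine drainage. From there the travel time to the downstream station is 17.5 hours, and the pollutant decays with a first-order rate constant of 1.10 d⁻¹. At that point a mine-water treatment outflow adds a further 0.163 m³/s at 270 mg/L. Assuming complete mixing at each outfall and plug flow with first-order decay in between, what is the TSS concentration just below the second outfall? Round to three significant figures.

Mass balance: C = (1.220·21.00 + 0.2000·371.0) / 1.420 = 99.82/1.420 = 70.30 mg/L; combined flow 1.420 m³/s.
Decay over the reach: 70.30·exp(−kt) = 70.30·0.4484 = 31.52 mg/L.
Second outfall: C = (1.420·31.52 + 0.1630·270.0)/1.583 = 56.08 mg/L.

56.1 mg/L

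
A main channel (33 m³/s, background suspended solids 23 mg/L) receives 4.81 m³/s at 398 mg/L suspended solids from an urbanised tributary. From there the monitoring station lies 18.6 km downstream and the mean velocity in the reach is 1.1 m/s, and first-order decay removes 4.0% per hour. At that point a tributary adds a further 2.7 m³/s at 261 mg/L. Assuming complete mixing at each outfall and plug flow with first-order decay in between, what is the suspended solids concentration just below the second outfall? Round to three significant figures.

71.9 mg/L

After mixing, C = (33.00·23.00 + 4.810·398.0) / 37.81 = 2673/37.81 = 70.71 mg/L; combined flow 37.81 m³/s.
Travel time t = 18.6·1000 / 1.1 = 16910 s = 4.697 h.
4.0%/h lost → k = −ln(1 − 0.04) = 0.04082 h⁻¹.
Decay over the reach: 70.71·exp(−kt) = 70.71·0.8255 = 58.37 mg/L.
Second outfall: C = (37.81·58.37 + 2.700·261.0)/40.51 = 71.87 mg/L.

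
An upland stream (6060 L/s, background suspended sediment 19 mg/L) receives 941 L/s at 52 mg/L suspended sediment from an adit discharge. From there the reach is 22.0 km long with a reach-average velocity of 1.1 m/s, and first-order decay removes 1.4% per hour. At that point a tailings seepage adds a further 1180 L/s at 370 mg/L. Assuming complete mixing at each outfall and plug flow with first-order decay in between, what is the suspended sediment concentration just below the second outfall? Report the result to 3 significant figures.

71.9 mg/L

Mixed concentration C = ΣQC/ΣQ = (6060·19.00 + 941.0·52.00) / 7001 = 164100/7001 = 23.44 mg/L; combined flow 7001 L/s.
Travel time t = 22.0·1000 / 1.1 = 20000 s = 5.556 h.
1.4%/h lost → k = −ln(1 − 0.014) = 0.01410 h⁻¹.
After decay, C = 23.44 × e^(−kt) = 23.44 × 0.9247 = 21.67 mg/L.
At the second outfall, C = (7001·21.67 + 1180·370.0) / (7001 + 1180) = 71.91 mg/L.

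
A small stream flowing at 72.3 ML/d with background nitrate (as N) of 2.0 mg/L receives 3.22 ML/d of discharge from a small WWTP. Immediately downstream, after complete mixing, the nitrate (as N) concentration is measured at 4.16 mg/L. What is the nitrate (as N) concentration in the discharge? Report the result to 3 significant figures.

52.7 mg/L

Mass balance: 72.30·2.000 + 3.220·Cₑ = 75.52·4.160
→ Cₑ = (75.52·4.160 − 72.30·2.000) / 3.220 = 52.66 mg/L.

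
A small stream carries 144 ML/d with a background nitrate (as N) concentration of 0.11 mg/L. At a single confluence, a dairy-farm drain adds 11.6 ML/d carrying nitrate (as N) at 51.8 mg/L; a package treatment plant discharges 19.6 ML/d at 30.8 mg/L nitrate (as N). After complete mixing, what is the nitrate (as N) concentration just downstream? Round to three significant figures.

6.97 mg/L

Mixed concentration C = ΣQC/ΣQ = (144.0·0.1100 + 11.60·51.80 + 19.60·30.80) / 175.2 = 1220/175.2 = 6.966 mg/L.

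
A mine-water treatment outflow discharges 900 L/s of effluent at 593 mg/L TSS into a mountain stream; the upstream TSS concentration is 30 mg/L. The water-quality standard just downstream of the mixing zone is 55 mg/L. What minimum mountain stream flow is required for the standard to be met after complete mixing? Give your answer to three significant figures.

Set C_mix = 55: (Q·30.00 + 900.0·593.0) / (Q + 900.0) = 55
→ Q = 900.0·(593.0 − 55)/(55 − 30.00) = 19370 L/s.

19400 L/s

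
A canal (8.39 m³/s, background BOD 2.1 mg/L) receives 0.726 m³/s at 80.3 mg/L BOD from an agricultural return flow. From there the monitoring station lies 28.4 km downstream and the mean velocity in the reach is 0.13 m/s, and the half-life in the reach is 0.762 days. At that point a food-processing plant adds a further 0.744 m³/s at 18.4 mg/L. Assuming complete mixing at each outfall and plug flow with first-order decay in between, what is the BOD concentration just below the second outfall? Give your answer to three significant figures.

After mixing, C = (8.390·2.100 + 0.7260·80.30) / 9.116 = 75.92/9.116 = 8.328 mg/L; combined flow 9.116 m³/s.
Travel time t = 28.4·1000 / 0.13 = 218500 s = 60.68 h.
Half-life 0.762 d → k = ln 2 / 0.762 = 0.9096 d⁻¹.
Decay over the reach: 8.328·exp(−kt) = 8.328·0.1003 = 0.8349 mg/L.
Second outfall: C = (9.116·0.8349 + 0.7440·18.40)/9.860 = 2.160 mg/L.

2.16 mg/L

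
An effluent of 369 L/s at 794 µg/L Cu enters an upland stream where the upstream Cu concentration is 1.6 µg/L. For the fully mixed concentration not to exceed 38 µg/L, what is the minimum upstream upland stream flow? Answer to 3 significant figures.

7660 L/s

Set C_mix = 38: (Q·1.600 + 369.0·794.0) / (Q + 369.0) = 38
→ Q = 369.0·(794.0 − 38)/(38 − 1.600) = 7664 L/s.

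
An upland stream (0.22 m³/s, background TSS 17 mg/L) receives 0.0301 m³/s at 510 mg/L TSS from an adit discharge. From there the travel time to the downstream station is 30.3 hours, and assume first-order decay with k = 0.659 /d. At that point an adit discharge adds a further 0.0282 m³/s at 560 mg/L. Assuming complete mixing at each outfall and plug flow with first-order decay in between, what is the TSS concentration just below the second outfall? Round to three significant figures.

Flow-weighted average: C = (0.2200·17.00 + 0.03010·510.0) / 0.2501 = 19.09/0.2501 = 76.33 mg/L; combined flow 0.2501 m³/s.
After decay, C = 76.33 × e^(−kt) = 76.33 × 0.4352 = 33.22 mg/L.
At the second outfall, C = (0.2501·33.22 + 0.02820·560.0) / (0.2501 + 0.02820) = 86.60 mg/L.

86.6 mg/L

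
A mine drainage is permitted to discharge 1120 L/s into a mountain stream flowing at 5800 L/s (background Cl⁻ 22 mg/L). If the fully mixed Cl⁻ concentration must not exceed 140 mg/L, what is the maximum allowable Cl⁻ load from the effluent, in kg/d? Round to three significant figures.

Mass balance at the limit: 5800·22.00 + 1120·Cₑ = 6920·140 → Cₑ = 751.1 mg/L.
1120 L/s = 1.120 m³/s. Load = 1.120 m³/s × 751.1 g/m³ × 86 400 s/d = 72680 kg/d.

72700 kg/d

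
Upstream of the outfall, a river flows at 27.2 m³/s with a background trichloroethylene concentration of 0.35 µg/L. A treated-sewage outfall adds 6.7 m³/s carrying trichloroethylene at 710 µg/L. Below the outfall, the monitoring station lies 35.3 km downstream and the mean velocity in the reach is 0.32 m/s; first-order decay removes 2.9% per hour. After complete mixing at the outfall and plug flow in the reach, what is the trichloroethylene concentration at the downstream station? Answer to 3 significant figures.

Conservation of mass: C = (27.20·0.3500 + 6.700·710.0) / 33.90 = 4767/33.90 = 140.6 µg/L.
Travel time t = 35.3·1000 / 0.32 = 110300 s = 30.64 h.
2.9%/h lost → k = −ln(1 − 0.029) = 0.02943 h⁻¹.
First-order decay: C = 140.6·exp(−k·t) = 140.6·0.4059 = 57.06 µg/L.

57.1 µg/L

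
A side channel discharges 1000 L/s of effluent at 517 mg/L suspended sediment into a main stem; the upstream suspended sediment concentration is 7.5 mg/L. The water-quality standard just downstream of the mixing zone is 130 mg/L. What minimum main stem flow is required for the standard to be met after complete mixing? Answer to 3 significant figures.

Set C_mix = 130: (Q·7.500 + 1000·517.0) / (Q + 1000) = 130
→ Q = 1000·(517.0 − 130)/(130 − 7.500) = 3159 L/s.

3160 L/s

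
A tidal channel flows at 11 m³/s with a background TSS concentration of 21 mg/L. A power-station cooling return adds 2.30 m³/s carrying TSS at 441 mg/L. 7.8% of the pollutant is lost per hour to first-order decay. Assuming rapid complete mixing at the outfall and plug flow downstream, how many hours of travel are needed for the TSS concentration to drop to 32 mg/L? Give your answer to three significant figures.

Flow-weighted average: C = (11.00·21.00 + 2.300·441.0) / 13.30 = 1245/13.30 = 93.63 mg/L.
7.8%/h lost → k = −ln(1 − 0.078) = 0.08121 h⁻¹.
93.63·exp(−k·t) = 32 → t = ln(93.63/32)/k = 47590 s = 13.22 h.

13.2 h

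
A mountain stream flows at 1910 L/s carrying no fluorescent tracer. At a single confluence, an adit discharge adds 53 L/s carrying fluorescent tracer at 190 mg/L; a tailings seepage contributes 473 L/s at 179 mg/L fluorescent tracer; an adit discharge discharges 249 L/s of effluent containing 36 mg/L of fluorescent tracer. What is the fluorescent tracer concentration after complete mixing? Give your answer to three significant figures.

38.6 mg/L

Flow-weighted average: C = (1910·0 + 53.00·190.0 + 473.0·179.0 + 249.0·36.00) / 2685 = 103700/2685 = 38.62 mg/L.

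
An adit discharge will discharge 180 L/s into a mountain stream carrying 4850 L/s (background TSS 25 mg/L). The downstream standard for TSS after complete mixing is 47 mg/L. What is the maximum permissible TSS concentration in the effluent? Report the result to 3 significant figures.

At the limit, (Qr·Cr + Qe·Cₑ)/(Qr + Qe) = 47:
Cₑ = (5030·47 − 4850·25.00) / 180.0 = 639.8 mg/L.

640 mg/L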